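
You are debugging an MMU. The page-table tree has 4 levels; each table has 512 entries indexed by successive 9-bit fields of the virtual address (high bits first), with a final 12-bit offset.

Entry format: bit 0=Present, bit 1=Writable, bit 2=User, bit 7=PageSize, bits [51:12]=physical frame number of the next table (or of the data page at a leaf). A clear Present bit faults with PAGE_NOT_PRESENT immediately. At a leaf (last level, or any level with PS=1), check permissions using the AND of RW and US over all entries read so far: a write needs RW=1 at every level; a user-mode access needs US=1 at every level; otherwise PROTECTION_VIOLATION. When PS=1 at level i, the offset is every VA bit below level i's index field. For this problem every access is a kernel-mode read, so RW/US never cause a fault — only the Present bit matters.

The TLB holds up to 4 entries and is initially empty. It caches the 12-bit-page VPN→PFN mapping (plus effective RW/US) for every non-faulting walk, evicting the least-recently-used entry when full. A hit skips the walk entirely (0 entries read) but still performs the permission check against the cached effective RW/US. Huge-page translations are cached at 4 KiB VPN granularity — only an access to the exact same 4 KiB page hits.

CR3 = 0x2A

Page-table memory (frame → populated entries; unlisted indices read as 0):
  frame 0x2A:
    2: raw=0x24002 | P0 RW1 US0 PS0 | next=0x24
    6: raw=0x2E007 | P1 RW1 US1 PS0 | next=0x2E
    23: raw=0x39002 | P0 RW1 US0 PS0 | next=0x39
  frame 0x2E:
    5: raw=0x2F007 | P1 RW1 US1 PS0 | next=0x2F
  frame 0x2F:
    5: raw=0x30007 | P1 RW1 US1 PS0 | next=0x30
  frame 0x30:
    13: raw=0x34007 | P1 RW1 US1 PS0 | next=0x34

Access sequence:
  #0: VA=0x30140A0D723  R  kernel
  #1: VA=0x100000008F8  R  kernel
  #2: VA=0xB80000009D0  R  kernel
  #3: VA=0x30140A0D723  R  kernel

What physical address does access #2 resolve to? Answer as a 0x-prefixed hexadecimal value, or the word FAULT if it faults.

Trace:
#0 VA=0x30140A0D723 (r,kernel):
  [0] read 0x2A idx=6: raw=0x2E007 flags P=1 W=1 U=1 S=0
  [1] read 0x2E idx=5: raw=0x2F007 flags P=1 W=1 U=1 S=0
  [2] read 0x2F idx=5: raw=0x30007 flags P=1 W=1 U=1 S=0
  [3] read 0x30 idx=13: raw=0x34007 flags P=1 W=1 U=1 S=0
  ✓ 0x34723  — 4 lookups
#1 VA=0x100000008F8 (r,kernel):
  [0] read 0x2A idx=2: raw=0x24002 flags P=0 W=1 U=0 S=0
  ✗ PAGE_NOT_PRESENT  [1 reads]
#2 VA=0xB80000009D0 (r,kernel):
  [0] read 0x2A idx=23: raw=0x39002 flags P=0 W=1 U=0 S=0
  ✗ PAGE_NOT_PRESENT  [1 reads]
#3 VA=0x30140A0D723 (r,kernel):
  TLB hit vpn=0x30140A0D → PA=0x34723

Access #2 PA: FAULT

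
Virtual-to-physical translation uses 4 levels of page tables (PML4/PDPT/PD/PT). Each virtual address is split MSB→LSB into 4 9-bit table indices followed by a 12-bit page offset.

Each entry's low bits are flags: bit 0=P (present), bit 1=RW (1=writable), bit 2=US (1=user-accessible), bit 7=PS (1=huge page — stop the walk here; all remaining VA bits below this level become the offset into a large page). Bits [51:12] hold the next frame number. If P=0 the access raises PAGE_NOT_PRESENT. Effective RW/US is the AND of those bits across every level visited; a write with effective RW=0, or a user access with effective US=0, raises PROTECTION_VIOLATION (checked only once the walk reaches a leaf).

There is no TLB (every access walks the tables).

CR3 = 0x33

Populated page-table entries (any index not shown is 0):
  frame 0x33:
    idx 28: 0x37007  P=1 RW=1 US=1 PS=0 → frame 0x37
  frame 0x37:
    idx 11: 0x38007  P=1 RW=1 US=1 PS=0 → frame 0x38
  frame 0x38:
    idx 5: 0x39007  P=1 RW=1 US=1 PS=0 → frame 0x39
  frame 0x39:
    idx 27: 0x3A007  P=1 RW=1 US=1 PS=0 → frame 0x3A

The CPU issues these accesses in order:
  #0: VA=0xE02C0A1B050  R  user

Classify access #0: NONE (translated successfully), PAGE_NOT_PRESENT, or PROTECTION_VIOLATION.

Trace:
#0 VA=0xE02C0A1B050 (r,user):
  [0] read 0x33 idx=28: raw=0x37007 flags P=1 W=1 U=1 S=0
  [1] read 0x37 idx=11: raw=0x38007 flags P=1 W=1 U=1 S=0
  [2] read 0x38 idx=5: raw=0x39007 flags P=1 W=1 U=1 S=0
  [3] read 0x39 idx=27: raw=0x3A007 flags P=1 W=1 U=1 S=0
  ⇒ phys 0x3A050  [4 reads]

Access #0 fault: NONE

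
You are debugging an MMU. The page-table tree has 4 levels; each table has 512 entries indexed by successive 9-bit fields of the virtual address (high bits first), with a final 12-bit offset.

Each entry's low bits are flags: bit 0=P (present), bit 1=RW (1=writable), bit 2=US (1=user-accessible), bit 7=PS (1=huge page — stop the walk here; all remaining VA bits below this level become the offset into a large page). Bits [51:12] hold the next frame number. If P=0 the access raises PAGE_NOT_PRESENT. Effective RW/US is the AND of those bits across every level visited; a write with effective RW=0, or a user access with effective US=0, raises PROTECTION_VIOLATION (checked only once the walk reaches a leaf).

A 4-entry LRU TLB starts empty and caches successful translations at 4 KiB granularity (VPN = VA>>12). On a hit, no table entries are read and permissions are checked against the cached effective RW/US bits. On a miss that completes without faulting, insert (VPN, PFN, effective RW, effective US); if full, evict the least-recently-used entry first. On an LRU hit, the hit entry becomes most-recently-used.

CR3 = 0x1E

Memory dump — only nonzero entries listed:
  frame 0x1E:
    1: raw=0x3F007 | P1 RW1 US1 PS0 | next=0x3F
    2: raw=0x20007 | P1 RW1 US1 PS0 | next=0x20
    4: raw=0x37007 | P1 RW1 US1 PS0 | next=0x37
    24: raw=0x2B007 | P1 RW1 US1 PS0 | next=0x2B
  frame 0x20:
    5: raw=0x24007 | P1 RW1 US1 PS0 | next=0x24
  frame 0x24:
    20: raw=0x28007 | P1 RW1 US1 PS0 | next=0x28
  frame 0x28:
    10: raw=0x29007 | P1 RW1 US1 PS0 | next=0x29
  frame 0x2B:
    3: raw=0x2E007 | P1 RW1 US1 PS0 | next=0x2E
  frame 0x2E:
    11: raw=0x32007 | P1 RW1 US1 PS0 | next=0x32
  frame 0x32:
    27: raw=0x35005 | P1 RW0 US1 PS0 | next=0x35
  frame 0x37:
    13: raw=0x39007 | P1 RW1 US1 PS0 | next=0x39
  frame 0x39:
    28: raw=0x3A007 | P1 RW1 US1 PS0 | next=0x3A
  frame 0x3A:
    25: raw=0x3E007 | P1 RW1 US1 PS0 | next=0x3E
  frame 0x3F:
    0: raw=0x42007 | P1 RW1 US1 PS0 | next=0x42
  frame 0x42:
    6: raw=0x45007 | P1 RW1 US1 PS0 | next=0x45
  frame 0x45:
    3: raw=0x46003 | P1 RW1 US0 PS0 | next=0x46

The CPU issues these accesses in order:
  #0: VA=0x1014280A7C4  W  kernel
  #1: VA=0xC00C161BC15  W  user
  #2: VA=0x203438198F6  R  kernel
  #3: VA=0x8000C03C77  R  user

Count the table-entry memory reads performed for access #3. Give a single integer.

Per-access translation:
#0 VA=0x1014280A7C4 (w,kernel):
  [0] read 0x1E idx=2: raw=0x20007 flags P=1 W=1 U=1 S=0
  [1] read 0x20 idx=5: raw=0x24007 flags P=1 W=1 U=1 S=0
  [2] read 0x24 idx=20: raw=0x28007 flags P=1 W=1 U=1 S=0
  [3] read 0x28 idx=10: raw=0x29007 flags P=1 W=1 U=1 S=0
  → PA=0x297C4  (4 entries read)
#1 VA=0xC00C161BC15 (w,user):
  [0] read 0x1E idx=24: raw=0x2B007 flags P=1 W=1 U=1 S=0
  [1] read 0x2B idx=3: raw=0x2E007 flags P=1 W=1 U=1 S=0
  [2] read 0x2E idx=11: raw=0x32007 flags P=1 W=1 U=1 S=0
  [3] read 0x32 idx=27: raw=0x35005 flags P=1 W=0 U=1 S=0
  ✗ PROTECTION_VIOLATION  [4 reads]
#2 VA=0x203438198F6 (r,kernel):
  [0] read 0x1E idx=4: raw=0x37007 flags P=1 W=1 U=1 S=0
  [1] read 0x37 idx=13: raw=0x39007 flags P=1 W=1 U=1 S=0
  [2] read 0x39 idx=28: raw=0x3A007 flags P=1 W=1 U=1 S=0
  [3] read 0x3A idx=25: raw=0x3E007 flags P=1 W=1 U=1 S=0
  → PA=0x3E8F6  (4 entries read)
#3 VA=0x8000C03C77 (r,user):
  [0] read 0x1E idx=1: raw=0x3F007 flags P=1 W=1 U=1 S=0
  [1] read 0x3F idx=0: raw=0x42007 flags P=1 W=1 U=1 S=0
  [2] read 0x42 idx=6: raw=0x45007 flags P=1 W=1 U=1 S=0
  [3] read 0x45 idx=3: raw=0x46003 flags P=1 W=1 U=0 S=0
  ✗ PROTECTION_VIOLATION  [4 reads]

Entries read for #3: 4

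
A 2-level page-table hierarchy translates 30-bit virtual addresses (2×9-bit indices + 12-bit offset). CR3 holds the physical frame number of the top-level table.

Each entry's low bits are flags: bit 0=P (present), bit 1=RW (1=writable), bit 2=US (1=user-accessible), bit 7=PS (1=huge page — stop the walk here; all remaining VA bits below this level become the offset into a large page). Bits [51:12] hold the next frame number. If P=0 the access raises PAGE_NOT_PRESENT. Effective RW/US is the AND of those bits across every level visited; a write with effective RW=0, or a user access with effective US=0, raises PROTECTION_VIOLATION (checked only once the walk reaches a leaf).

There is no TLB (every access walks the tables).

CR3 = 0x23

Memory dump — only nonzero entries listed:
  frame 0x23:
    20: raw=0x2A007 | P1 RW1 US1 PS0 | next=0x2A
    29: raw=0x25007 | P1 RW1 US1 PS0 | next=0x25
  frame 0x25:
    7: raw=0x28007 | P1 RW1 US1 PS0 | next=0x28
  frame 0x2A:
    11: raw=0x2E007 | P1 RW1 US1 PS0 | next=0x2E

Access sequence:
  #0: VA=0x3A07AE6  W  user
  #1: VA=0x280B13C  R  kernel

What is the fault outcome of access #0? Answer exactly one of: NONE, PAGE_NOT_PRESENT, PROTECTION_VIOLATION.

Per-access translation:
#0 VA=0x3A07AE6 (w,user):
  L0 @0x23[29] → 0x25007  P=1,RW=1,US=1,PS=0
  L1 @0x25[7] → 0x28007  P=1,RW=1,US=1,PS=0
  → PA=0x28AE6  (2 entries read)
#1 VA=0x280B13C (r,kernel):
  L0 @0x23[20] → 0x2A007  P=1,RW=1,US=1,PS=0
  L1 @0x2A[11] → 0x2E007  P=1,RW=1,US=1,PS=0
  → PA=0x2E13C  (2 entries read)

Access #0 fault: NONE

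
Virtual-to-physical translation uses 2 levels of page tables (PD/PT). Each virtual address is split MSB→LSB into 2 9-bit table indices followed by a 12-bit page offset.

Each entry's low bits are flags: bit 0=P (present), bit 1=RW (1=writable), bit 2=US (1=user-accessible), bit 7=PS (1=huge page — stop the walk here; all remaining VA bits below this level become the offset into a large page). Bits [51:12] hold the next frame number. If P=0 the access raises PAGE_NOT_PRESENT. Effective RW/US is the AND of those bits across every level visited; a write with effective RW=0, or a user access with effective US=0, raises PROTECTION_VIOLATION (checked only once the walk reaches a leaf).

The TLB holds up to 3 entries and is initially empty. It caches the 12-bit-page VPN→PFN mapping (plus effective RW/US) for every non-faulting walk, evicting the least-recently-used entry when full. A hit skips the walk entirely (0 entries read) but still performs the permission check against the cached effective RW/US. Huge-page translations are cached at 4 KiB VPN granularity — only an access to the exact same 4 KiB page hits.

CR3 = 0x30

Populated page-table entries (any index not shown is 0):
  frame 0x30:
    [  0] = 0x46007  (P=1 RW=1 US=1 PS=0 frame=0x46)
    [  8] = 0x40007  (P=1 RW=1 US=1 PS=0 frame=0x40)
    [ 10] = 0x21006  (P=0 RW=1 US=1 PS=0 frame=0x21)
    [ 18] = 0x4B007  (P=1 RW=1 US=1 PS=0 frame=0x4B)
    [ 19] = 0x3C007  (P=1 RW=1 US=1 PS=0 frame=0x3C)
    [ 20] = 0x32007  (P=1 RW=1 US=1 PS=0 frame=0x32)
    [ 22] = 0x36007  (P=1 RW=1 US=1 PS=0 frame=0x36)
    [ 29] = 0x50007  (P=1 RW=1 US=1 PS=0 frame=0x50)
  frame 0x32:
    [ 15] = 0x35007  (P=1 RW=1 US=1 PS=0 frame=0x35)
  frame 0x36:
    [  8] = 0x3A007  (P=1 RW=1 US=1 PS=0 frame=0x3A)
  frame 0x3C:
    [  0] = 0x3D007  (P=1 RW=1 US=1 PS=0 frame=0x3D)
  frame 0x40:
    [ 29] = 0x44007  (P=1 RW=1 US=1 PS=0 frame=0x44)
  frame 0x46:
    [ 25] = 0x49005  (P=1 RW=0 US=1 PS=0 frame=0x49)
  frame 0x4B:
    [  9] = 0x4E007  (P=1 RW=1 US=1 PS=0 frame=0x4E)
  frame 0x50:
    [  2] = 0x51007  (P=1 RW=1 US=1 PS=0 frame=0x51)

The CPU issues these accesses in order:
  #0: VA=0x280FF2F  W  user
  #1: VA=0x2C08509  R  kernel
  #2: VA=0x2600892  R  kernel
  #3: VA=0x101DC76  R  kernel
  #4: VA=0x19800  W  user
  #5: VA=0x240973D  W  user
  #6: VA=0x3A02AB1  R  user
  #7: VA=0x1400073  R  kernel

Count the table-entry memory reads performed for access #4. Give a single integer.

Per-access translation:
#0 VA=0x280FF2F (w,user):
  lvl0: tbl 0x30, slot 20 ⇒ 0x32007 (P1/RW1/US1/PS0)
  lvl1: tbl 0x32, slot 15 ⇒ 0x35007 (P1/RW1/US1/PS0)
  ✓ 0x35F2F  — 2 lookups
#1 VA=0x2C08509 (r,kernel):
  lvl0: tbl 0x30, slot 22 ⇒ 0x36007 (P1/RW1/US1/PS0)
  lvl1: tbl 0x36, slot 8 ⇒ 0x3A007 (P1/RW1/US1/PS0)
  ✓ 0x3A509  — 2 lookups
#2 VA=0x2600892 (r,kernel):
  lvl0: tbl 0x30, slot 19 ⇒ 0x3C007 (P1/RW1/US1/PS0)
  lvl1: tbl 0x3C, slot 0 ⇒ 0x3D007 (P1/RW1/US1/PS0)
  ✓ 0x3D892  — 2 lookups
#3 VA=0x101DC76 (r,kernel):
  lvl0: tbl 0x30, slot 8 ⇒ 0x40007 (P1/RW1/US1/PS0)
  lvl1: tbl 0x40, slot 29 ⇒ 0x44007 (P1/RW1/US1/PS0)
  ✓ 0x44C76  — 2 lookups
#4 VA=0x19800 (w,user):
  lvl0: tbl 0x30, slot 0 ⇒ 0x46007 (P1/RW1/US1/PS0)
  lvl1: tbl 0x46, slot 25 ⇒ 0x49005 (P1/RW0/US1/PS0)
  → PROTECTION_VIOLATION  (2 entries read)
#5 VA=0x240973D (w,user):
  lvl0: tbl 0x30, slot 18 ⇒ 0x4B007 (P1/RW1/US1/PS0)
  lvl1: tbl 0x4B, slot 9 ⇒ 0x4E007 (P1/RW1/US1/PS0)
  ✓ 0x4E73D  — 2 lookups
#6 VA=0x3A02AB1 (r,user):
  lvl0: tbl 0x30, slot 29 ⇒ 0x50007 (P1/RW1/US1/PS0)
  lvl1: tbl 0x50, slot 2 ⇒ 0x51007 (P1/RW1/US1/PS0)
  ✓ 0x51AB1  — 2 lookups
#7 VA=0x1400073 (r,kernel):
  lvl0: tbl 0x30, slot 10 ⇒ 0x21006 (P0/RW1/US1/PS0)
  → PAGE_NOT_PRESENT  (1 entries read)

Entries read for #4: 2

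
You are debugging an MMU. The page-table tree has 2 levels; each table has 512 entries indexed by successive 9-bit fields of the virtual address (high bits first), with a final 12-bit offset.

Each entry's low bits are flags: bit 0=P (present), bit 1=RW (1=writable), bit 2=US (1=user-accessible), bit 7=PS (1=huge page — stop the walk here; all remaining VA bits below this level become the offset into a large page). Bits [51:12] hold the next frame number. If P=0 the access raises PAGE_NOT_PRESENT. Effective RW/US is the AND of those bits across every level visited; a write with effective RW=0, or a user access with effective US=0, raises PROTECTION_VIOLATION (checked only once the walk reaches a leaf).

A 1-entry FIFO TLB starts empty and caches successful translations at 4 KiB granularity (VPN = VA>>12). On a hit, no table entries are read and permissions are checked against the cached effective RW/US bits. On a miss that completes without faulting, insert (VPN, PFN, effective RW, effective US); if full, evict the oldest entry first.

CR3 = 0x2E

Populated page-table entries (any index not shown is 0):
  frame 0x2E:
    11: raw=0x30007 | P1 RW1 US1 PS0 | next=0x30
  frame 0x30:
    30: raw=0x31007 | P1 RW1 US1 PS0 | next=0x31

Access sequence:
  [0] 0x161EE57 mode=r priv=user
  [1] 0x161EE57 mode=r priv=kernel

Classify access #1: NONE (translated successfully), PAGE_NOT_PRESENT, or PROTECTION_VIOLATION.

Trace:
#0 VA=0x161EE57 (r,user):
  L0: frame=0x2E idx=11 entry=0x30007 [P=1 RW=1 US=1 PS=0]
  L1: frame=0x30 idx=30 entry=0x31007 [P=1 RW=1 US=1 PS=0]
  ⇒ phys 0x31E57  [2 reads]
#1 VA=0x161EE57 (r,kernel):
  TLB hit vpn=0x161E → PA=0x31E57

Access #1 fault: NONE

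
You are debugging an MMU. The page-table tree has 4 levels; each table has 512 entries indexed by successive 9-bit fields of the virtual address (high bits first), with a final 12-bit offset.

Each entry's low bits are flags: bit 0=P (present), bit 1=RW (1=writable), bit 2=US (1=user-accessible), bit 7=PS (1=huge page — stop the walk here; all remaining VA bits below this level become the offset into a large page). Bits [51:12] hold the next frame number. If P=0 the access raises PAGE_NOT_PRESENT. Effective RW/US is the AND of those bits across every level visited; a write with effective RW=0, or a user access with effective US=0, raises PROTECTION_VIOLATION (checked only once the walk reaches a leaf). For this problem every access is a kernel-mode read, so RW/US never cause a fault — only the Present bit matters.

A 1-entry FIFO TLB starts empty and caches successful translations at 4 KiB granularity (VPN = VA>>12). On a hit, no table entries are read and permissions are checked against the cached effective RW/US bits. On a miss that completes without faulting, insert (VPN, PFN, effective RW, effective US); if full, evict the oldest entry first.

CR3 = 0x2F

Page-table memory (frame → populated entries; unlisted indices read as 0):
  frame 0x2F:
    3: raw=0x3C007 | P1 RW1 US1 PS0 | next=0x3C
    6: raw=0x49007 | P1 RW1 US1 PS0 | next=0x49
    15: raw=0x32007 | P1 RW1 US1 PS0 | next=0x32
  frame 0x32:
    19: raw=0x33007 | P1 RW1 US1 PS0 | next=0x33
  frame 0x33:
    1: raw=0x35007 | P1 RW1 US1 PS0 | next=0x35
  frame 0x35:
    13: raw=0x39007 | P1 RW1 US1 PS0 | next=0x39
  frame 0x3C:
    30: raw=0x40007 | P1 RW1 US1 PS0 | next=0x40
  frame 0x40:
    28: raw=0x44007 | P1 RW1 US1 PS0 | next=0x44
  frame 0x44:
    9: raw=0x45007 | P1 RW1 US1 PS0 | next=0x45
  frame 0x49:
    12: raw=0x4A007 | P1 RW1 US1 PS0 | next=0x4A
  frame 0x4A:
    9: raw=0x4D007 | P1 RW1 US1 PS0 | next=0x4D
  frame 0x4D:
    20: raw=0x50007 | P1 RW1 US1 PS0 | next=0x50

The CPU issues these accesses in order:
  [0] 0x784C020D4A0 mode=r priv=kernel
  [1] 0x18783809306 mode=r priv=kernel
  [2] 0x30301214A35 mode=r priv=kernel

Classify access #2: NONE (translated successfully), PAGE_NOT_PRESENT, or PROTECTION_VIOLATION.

Walk each access:
#0 VA=0x784C020D4A0 (r,kernel):
  L0: frame=0x2F idx=15 entry=0x32007 [P=1 RW=1 US=1 PS=0]
  L1: frame=0x32 idx=19 entry=0x33007 [P=1 RW=1 US=1 PS=0]
  L2: frame=0x33 idx=1 entry=0x35007 [P=1 RW=1 US=1 PS=0]
  L3: frame=0x35 idx=13 entry=0x39007 [P=1 RW=1 US=1 PS=0]
  ✓ 0x394A0  — 4 lookups
#1 VA=0x18783809306 (r,kernel):
  L0: frame=0x2F idx=3 entry=0x3C007 [P=1 RW=1 US=1 PS=0]
  L1: frame=0x3C idx=30 entry=0x40007 [P=1 RW=1 US=1 PS=0]
  L2: frame=0x40 idx=28 entry=0x44007 [P=1 RW=1 US=1 PS=0]
  L3: frame=0x44 idx=9 entry=0x45007 [P=1 RW=1 US=1 PS=0]
  ✓ 0x45306  — 4 lookups
#2 VA=0x30301214A35 (r,kernel):
  L0: frame=0x2F idx=6 entry=0x49007 [P=1 RW=1 US=1 PS=0]
  L1: frame=0x49 idx=12 entry=0x4A007 [P=1 RW=1 US=1 PS=0]
  L2: frame=0x4A idx=9 entry=0x4D007 [P=1 RW=1 US=1 PS=0]
  L3: frame=0x4D idx=20 entry=0x50007 [P=1 RW=1 US=1 PS=0]
  ✓ 0x50A35  — 4 lookups

Access #2 fault: NONE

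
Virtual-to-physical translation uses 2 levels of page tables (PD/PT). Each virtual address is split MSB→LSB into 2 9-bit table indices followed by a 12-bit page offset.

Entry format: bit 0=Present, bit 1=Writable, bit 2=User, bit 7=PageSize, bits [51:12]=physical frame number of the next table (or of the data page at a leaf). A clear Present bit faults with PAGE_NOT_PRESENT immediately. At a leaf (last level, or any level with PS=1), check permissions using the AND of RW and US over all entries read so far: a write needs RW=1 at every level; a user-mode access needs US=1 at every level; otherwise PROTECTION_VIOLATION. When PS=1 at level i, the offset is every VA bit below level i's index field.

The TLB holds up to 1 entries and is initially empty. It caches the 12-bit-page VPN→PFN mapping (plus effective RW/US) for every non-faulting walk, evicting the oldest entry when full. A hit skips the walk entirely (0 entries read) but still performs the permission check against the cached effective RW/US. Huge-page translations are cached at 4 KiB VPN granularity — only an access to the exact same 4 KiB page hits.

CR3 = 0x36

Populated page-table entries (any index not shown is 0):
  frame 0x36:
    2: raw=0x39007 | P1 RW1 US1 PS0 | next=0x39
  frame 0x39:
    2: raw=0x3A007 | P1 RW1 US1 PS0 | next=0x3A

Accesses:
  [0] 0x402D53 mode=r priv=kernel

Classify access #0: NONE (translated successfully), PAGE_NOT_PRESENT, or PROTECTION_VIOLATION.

Per-access translation:
#0 VA=0x402D53 (r,kernel):
  lvl0: tbl 0x36, slot 2 ⇒ 0x39007 (P1/RW1/US1/PS0)
  lvl1: tbl 0x39, slot 2 ⇒ 0x3A007 (P1/RW1/US1/PS0)
  ⇒ phys 0x3AD53  [2 reads]

Access #0 fault: NONE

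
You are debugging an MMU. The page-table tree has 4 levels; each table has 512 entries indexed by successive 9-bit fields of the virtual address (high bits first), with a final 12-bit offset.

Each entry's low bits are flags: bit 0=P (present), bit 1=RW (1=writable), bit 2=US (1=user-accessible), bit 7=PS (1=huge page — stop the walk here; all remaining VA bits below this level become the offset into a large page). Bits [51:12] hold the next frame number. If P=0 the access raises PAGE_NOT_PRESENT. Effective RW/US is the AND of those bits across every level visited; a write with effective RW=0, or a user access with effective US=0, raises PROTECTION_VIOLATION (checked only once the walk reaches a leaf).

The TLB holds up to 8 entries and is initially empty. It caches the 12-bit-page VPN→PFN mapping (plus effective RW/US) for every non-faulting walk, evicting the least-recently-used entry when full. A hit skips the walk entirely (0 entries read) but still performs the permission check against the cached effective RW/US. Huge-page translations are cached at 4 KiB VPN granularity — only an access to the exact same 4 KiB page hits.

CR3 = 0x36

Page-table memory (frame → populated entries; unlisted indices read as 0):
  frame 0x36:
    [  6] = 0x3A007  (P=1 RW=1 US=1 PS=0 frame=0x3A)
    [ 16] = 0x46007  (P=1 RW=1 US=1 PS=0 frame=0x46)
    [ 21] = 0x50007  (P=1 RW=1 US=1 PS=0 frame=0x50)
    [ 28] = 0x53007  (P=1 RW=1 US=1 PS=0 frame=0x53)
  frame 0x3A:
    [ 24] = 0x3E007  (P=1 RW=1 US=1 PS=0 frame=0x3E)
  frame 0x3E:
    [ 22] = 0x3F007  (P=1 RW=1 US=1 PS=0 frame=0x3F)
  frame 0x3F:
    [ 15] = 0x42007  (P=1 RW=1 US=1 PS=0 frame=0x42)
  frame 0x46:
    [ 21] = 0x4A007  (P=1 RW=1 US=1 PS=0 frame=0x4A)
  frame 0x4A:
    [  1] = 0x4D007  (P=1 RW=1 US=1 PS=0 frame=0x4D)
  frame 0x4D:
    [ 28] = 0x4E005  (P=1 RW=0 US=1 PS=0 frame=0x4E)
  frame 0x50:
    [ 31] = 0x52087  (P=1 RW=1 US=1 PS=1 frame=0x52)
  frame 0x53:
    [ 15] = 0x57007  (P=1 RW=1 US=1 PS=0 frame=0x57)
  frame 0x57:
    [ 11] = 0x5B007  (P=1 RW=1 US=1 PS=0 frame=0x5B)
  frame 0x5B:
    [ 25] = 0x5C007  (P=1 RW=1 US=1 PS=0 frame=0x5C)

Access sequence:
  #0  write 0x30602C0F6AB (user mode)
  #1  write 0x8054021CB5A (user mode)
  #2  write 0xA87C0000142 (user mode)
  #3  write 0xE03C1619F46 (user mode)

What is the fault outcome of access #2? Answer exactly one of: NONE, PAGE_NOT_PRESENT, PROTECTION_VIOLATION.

Trace:
#0 VA=0x30602C0F6AB (w,user):
  L0: frame=0x36 idx=6 entry=0x3A007 [P=1 RW=1 US=1 PS=0]
  L1: frame=0x3A idx=24 entry=0x3E007 [P=1 RW=1 US=1 PS=0]
  L2: frame=0x3E idx=22 entry=0x3F007 [P=1 RW=1 US=1 PS=0]
  L3: frame=0x3F idx=15 entry=0x42007 [P=1 RW=1 US=1 PS=0]
  ✓ 0x426AB  — 4 lookups
#1 VA=0x8054021CB5A (w,user):
  L0: frame=0x36 idx=16 entry=0x46007 [P=1 RW=1 US=1 PS=0]
  L1: frame=0x46 idx=21 entry=0x4A007 [P=1 RW=1 US=1 PS=0]
  L2: frame=0x4A idx=1 entry=0x4D007 [P=1 RW=1 US=1 PS=0]
  L3: frame=0x4D idx=28 entry=0x4E005 [P=1 RW=0 US=1 PS=0]
  ⇒ fault: PROTECTION_VIOLATION  — 4 lookups
#2 VA=0xA87C0000142 (w,user):
  L0: frame=0x36 idx=21 entry=0x50007 [P=1 RW=1 US=1 PS=0]
  L1: frame=0x50 idx=31 entry=0x52087 [P=1 RW=1 US=1 PS=1]
  ✓ 0x52142 (huge @L1)  — 2 lookups
#3 VA=0xE03C1619F46 (w,user):
  L0: frame=0x36 idx=28 entry=0x53007 [P=1 RW=1 US=1 PS=0]
  L1: frame=0x53 idx=15 entry=0x57007 [P=1 RW=1 US=1 PS=0]
  L2: frame=0x57 idx=11 entry=0x5B007 [P=1 RW=1 US=1 PS=0]
  L3: frame=0x5B idx=25 entry=0x5C007 [P=1 RW=1 US=1 PS=0]
  ✓ 0x5CF46  — 4 lookups

Access #2 fault: NONE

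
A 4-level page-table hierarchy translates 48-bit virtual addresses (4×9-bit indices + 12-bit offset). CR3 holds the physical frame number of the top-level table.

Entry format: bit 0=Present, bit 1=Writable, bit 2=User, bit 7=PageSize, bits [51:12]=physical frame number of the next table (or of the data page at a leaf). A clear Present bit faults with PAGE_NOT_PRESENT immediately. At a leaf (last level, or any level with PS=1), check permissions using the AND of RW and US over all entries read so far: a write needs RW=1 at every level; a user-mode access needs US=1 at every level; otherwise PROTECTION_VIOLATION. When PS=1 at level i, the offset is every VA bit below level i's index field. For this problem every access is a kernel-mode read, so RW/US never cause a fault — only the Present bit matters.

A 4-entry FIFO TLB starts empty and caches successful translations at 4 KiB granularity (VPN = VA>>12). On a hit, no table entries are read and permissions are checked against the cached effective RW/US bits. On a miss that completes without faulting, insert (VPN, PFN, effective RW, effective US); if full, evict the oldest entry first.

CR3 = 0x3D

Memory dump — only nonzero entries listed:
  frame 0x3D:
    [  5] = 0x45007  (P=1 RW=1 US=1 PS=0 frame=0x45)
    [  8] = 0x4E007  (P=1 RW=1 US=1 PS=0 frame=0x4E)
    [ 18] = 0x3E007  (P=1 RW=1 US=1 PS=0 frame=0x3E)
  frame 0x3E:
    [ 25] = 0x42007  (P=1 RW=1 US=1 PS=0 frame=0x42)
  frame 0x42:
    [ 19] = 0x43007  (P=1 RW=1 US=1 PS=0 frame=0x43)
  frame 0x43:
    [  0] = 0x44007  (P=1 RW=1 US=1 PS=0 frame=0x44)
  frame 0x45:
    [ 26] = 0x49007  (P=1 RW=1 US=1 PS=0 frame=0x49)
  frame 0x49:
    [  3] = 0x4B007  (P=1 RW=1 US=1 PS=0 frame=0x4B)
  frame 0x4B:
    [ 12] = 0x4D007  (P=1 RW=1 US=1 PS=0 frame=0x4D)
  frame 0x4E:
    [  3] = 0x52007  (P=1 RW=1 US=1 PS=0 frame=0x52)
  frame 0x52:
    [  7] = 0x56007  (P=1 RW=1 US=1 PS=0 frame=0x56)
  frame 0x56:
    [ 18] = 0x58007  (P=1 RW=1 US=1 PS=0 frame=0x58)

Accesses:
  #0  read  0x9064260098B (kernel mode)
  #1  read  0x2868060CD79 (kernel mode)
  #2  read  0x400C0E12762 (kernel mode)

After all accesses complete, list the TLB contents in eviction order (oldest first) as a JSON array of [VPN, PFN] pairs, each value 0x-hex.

Per-access translation:
#0 VA=0x9064260098B (r,kernel):
  lvl0: tbl 0x3D, slot 18 ⇒ 0x3E007 (P1/RW1/US1/PS0)
  lvl1: tbl 0x3E, slot 25 ⇒ 0x42007 (P1/RW1/US1/PS0)
  lvl2: tbl 0x42, slot 19 ⇒ 0x43007 (P1/RW1/US1/PS0)
  lvl3: tbl 0x43, slot 0 ⇒ 0x44007 (P1/RW1/US1/PS0)
  ✓ 0x4498B  — 4 lookups
#1 VA=0x2868060CD79 (r,kernel):
  lvl0: tbl 0x3D, slot 5 ⇒ 0x45007 (P1/RW1/US1/PS0)
  lvl1: tbl 0x45, slot 26 ⇒ 0x49007 (P1/RW1/US1/PS0)
  lvl2: tbl 0x49, slot 3 ⇒ 0x4B007 (P1/RW1/US1/PS0)
  lvl3: tbl 0x4B, slot 12 ⇒ 0x4D007 (P1/RW1/US1/PS0)
  ✓ 0x4DD79  — 4 lookups
#2 VA=0x400C0E12762 (r,kernel):
  lvl0: tbl 0x3D, slot 8 ⇒ 0x4E007 (P1/RW1/US1/PS0)
  lvl1: tbl 0x4E, slot 3 ⇒ 0x52007 (P1/RW1/US1/PS0)
  lvl2: tbl 0x52, slot 7 ⇒ 0x56007 (P1/RW1/US1/PS0)
  lvl3: tbl 0x56, slot 18 ⇒ 0x58007 (P1/RW1/US1/PS0)
  ✓ 0x58762  — 4 lookups

TLB: [["0x90642600", "0x44"], ["0x2868060C", "0x4D"], ["0x400C0E12", "0x58"]]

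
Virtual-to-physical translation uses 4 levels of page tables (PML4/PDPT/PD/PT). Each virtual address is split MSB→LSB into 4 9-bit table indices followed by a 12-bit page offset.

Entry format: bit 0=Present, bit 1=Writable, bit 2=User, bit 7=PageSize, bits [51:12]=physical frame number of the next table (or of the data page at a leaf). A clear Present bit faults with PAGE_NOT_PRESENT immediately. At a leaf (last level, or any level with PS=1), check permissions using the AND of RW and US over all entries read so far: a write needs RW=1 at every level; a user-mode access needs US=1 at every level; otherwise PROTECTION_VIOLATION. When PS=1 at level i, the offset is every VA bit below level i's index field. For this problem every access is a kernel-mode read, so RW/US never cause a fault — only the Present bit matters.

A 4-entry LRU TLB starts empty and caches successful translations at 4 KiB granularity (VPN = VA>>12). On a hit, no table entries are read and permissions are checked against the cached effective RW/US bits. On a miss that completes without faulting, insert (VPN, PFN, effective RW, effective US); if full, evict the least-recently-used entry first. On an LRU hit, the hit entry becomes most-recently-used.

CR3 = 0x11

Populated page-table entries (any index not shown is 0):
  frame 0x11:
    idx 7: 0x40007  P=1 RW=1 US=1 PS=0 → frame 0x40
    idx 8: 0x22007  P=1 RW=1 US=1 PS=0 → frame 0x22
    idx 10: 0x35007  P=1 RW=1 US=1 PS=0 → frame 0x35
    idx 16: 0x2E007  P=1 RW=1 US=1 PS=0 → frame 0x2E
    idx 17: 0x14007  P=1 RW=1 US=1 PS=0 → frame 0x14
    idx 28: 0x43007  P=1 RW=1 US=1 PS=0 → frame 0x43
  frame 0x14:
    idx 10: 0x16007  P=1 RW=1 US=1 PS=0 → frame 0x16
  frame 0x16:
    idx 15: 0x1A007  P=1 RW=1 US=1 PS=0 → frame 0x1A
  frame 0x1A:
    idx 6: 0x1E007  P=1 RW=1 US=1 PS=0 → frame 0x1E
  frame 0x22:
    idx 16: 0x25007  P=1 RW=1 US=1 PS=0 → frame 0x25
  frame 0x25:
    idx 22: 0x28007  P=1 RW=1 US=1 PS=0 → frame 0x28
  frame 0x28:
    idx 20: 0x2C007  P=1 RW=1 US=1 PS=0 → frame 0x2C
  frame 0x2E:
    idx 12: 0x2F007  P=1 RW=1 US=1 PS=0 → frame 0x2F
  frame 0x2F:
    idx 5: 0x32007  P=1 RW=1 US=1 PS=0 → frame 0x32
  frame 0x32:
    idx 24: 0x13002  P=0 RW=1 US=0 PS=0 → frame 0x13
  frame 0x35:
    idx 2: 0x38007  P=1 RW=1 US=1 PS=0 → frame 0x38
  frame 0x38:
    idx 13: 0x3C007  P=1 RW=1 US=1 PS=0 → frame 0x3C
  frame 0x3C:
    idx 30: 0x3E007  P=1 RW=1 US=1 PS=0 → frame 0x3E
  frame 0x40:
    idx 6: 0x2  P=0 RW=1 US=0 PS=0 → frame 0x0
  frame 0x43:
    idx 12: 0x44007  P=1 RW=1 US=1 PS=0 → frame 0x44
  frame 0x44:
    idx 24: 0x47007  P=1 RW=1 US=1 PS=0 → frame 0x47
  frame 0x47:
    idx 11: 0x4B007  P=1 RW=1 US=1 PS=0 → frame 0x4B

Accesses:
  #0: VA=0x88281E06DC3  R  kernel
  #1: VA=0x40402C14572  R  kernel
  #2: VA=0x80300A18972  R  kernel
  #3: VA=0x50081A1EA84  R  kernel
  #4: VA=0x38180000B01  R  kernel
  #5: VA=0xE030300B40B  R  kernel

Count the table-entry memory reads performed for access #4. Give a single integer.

Trace:
#0 VA=0x88281E06DC3 (r,kernel):
  L0 @0x11[17] → 0x14007  P=1,RW=1,US=1,PS=0
  L1 @0x14[10] → 0x16007  P=1,RW=1,US=1,PS=0
  L2 @0x16[15] → 0x1A007  P=1,RW=1,US=1,PS=0
  L3 @0x1A[6] → 0x1E007  P=1,RW=1,US=1,PS=0
  → PA=0x1EDC3  (4 entries read)
#1 VA=0x40402C14572 (r,kernel):
  L0 @0x11[8] → 0x22007  P=1,RW=1,US=1,PS=0
  L1 @0x22[16] → 0x25007  P=1,RW=1,US=1,PS=0
  L2 @0x25[22] → 0x28007  P=1,RW=1,US=1,PS=0
  L3 @0x28[20] → 0x2C007  P=1,RW=1,US=1,PS=0
  → PA=0x2C572  (4 entries read)
#2 VA=0x80300A18972 (r,kernel):
  L0 @0x11[16] → 0x2E007  P=1,RW=1,US=1,PS=0
  L1 @0x2E[12] → 0x2F007  P=1,RW=1,US=1,PS=0
  L2 @0x2F[5] → 0x32007  P=1,RW=1,US=1,PS=0
  L3 @0x32[24] → 0x13002  P=0,RW=1,US=0,PS=0
  ⇒ fault: PAGE_NOT_PRESENT  — 4 lookups
#3 VA=0x50081A1EA84 (r,kernel):
  L0 @0x11[10] → 0x35007  P=1,RW=1,US=1,PS=0
  L1 @0x35[2] → 0x38007  P=1,RW=1,US=1,PS=0
  L2 @0x38[13] → 0x3C007  P=1,RW=1,US=1,PS=0
  L3 @0x3C[30] → 0x3E007  P=1,RW=1,US=1,PS=0
  → PA=0x3EA84  (4 entries read)
#4 VA=0x38180000B01 (r,kernel):
  L0 @0x11[7] → 0x40007  P=1,RW=1,US=1,PS=0
  L1 @0x40[6] → 0x2  P=0,RW=1,US=0,PS=0
  ⇒ fault: PAGE_NOT_PRESENT  — 2 lookups
#5 VA=0xE030300B40B (r,kernel):
  L0 @0x11[28] → 0x43007  P=1,RW=1,US=1,PS=0
  L1 @0x43[12] → 0x44007  P=1,RW=1,US=1,PS=0
  L2 @0x44[24] → 0x47007  P=1,RW=1,US=1,PS=0
  L3 @0x47[11] → 0x4B007  P=1,RW=1,US=1,PS=0
  → PA=0x4B40B  (4 entries read)

Entries read for #4: 2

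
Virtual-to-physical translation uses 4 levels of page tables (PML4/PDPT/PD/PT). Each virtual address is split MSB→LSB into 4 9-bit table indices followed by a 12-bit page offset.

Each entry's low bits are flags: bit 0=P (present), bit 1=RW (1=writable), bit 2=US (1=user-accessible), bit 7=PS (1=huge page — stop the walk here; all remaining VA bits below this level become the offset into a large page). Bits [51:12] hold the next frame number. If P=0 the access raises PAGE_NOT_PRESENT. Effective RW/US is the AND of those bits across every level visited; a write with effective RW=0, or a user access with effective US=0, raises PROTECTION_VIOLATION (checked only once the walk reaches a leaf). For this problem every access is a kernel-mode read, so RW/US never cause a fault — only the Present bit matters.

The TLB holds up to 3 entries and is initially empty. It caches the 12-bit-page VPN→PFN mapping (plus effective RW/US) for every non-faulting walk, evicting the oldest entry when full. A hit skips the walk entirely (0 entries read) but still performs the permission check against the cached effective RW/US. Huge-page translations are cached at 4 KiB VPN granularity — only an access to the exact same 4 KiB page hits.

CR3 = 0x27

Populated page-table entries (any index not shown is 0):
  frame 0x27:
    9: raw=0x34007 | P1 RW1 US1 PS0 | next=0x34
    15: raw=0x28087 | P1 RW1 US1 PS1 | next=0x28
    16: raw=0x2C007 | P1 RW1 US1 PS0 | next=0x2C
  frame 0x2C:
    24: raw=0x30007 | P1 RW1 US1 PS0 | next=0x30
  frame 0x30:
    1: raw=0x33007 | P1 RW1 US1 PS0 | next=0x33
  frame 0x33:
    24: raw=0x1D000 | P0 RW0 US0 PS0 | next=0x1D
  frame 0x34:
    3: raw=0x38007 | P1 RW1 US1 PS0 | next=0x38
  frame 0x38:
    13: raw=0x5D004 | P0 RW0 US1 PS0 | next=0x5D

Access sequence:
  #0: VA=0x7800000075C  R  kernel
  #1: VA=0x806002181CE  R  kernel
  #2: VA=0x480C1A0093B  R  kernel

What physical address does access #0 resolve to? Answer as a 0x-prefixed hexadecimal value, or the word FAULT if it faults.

Walk each access:
#0 VA=0x7800000075C (r,kernel):
  L0: frame=0x27 idx=15 entry=0x28087 [P=1 RW=1 US=1 PS=1]
  → PA=0x2875C (huge @L0)  (1 entries read)
#1 VA=0x806002181CE (r,kernel):
  L0: frame=0x27 idx=16 entry=0x2C007 [P=1 RW=1 US=1 PS=0]
  L1: frame=0x2C idx=24 entry=0x30007 [P=1 RW=1 US=1 PS=0]
  L2: frame=0x30 idx=1 entry=0x33007 [P=1 RW=1 US=1 PS=0]
  L3: frame=0x33 idx=24 entry=0x1D000 [P=0 RW=0 US=0 PS=0]
  → PAGE_NOT_PRESENT  (4 entries read)
#2 VA=0x480C1A0093B (r,kernel):
  L0: frame=0x27 idx=9 entry=0x34007 [P=1 RW=1 US=1 PS=0]
  L1: frame=0x34 idx=3 entry=0x38007 [P=1 RW=1 US=1 PS=0]
  L2: frame=0x38 idx=13 entry=0x5D004 [P=0 RW=0 US=1 PS=0]
  → PAGE_NOT_PRESENT  (3 entries read)

Access #0 PA: 0x2875C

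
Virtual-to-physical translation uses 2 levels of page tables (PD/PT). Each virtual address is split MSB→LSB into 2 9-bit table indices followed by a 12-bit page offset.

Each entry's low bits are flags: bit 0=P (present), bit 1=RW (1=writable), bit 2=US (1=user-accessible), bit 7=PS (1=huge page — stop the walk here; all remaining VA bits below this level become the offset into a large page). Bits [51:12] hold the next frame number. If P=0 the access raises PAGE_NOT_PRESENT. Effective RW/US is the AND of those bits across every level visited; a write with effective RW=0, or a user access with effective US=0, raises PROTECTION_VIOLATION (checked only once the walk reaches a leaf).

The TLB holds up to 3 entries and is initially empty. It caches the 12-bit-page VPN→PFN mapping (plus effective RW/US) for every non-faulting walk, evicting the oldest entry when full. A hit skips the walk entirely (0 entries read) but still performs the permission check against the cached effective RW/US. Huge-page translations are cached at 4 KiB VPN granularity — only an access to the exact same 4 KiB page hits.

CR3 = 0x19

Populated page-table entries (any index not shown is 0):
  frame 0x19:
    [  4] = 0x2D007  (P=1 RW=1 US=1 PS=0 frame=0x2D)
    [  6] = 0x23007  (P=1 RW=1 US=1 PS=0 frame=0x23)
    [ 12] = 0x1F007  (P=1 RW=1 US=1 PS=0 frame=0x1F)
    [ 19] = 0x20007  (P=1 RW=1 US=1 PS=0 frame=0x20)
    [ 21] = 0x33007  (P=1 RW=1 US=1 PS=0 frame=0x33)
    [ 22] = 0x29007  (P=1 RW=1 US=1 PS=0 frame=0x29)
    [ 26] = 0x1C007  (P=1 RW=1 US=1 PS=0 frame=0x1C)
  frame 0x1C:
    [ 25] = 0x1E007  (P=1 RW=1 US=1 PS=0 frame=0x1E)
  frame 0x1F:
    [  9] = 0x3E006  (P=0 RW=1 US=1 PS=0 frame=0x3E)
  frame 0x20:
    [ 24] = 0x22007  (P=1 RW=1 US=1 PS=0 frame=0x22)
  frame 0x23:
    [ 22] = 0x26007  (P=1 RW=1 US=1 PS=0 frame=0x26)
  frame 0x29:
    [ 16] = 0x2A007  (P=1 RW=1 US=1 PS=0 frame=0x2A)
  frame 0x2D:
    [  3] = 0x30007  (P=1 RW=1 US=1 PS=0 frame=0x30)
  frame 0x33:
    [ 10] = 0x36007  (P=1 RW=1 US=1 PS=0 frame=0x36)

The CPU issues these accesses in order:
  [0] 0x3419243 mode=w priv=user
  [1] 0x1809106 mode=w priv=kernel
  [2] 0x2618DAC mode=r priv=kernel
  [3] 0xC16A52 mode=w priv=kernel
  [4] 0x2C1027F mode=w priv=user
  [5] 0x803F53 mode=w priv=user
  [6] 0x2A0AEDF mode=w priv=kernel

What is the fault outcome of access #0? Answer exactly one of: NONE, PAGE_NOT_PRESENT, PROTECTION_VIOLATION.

Per-access translation:
#0 VA=0x3419243 (w,user):
  [0] read 0x19 idx=26: raw=0x1C007 flags P=1 W=1 U=1 S=0
  [1] read 0x1C idx=25: raw=0x1E007 flags P=1 W=1 U=1 S=0
  ✓ 0x1E243  — 2 lookups
#1 VA=0x1809106 (w,kernel):
  [0] read 0x19 idx=12: raw=0x1F007 flags P=1 W=1 U=1 S=0
  [1] read 0x1F idx=9: raw=0x3E006 flags P=0 W=1 U=1 S=0
  ⇒ fault: PAGE_NOT_PRESENT  — 2 lookups
#2 VA=0x2618DAC (r,kernel):
  [0] read 0x19 idx=19: raw=0x20007 flags P=1 W=1 U=1 S=0
  [1] read 0x20 idx=24: raw=0x22007 flags P=1 W=1 U=1 S=0
  ✓ 0x22DAC  — 2 lookups
#3 VA=0xC16A52 (w,kernel):
  [0] read 0x19 idx=6: raw=0x23007 flags P=1 W=1 U=1 S=0
  [1] read 0x23 idx=22: raw=0x26007 flags P=1 W=1 U=1 S=0
  ✓ 0x26A52  — 2 lookups
#4 VA=0x2C1027F (w,user):
  [0] read 0x19 idx=22: raw=0x29007 flags P=1 W=1 U=1 S=0
  [1] read 0x29 idx=16: raw=0x2A007 flags P=1 W=1 U=1 S=0
  ✓ 0x2A27F  — 2 lookups
#5 VA=0x803F53 (w,user):
  [0] read 0x19 idx=4: raw=0x2D007 flags P=1 W=1 U=1 S=0
  [1] read 0x2D idx=3: raw=0x30007 flags P=1 W=1 U=1 S=0
  ✓ 0x30F53  — 2 lookups
#6 VA=0x2A0AEDF (w,kernel):
  [0] read 0x19 idx=21: raw=0x33007 flags P=1 W=1 U=1 S=0
  [1] read 0x33 idx=10: raw=0x36007 flags P=1 W=1 U=1 S=0
  ✓ 0x36EDF  — 2 lookups

Access #0 fault: NONE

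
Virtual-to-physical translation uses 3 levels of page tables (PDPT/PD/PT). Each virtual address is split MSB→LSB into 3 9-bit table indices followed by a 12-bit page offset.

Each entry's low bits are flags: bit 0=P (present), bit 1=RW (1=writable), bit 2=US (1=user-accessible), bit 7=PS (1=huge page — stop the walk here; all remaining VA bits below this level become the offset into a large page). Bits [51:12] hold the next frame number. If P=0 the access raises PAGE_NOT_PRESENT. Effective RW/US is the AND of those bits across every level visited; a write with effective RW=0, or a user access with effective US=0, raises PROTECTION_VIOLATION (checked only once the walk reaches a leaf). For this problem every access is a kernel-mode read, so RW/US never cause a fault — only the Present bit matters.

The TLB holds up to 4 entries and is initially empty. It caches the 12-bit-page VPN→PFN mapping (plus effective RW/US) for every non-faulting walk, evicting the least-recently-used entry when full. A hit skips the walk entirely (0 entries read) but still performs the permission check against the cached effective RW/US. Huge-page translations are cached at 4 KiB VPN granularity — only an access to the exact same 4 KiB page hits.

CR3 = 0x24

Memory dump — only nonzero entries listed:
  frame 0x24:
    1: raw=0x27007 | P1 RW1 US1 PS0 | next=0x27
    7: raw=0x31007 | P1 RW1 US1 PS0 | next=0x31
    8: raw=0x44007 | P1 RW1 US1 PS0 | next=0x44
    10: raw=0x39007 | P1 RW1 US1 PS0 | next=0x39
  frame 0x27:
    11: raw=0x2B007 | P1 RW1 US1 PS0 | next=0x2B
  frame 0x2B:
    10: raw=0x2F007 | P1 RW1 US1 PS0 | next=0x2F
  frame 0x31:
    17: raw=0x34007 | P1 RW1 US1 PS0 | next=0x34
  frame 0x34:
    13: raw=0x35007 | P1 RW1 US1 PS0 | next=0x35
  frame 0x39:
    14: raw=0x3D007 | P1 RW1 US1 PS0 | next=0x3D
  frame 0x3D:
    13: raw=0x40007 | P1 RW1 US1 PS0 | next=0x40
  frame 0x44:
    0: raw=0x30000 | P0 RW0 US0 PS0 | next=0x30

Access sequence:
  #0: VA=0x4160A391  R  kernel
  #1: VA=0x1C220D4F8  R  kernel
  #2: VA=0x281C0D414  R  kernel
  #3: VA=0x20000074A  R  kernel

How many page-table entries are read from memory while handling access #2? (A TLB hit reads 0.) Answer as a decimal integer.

Per-access translation:
#0 VA=0x4160A391 (r,kernel):
  L0 @0x24[1] → 0x27007  P=1,RW=1,US=1,PS=0
  L1 @0x27[11] → 0x2B007  P=1,RW=1,US=1,PS=0
  L2 @0x2B[10] → 0x2F007  P=1,RW=1,US=1,PS=0
  → PA=0x2F391  (3 entries read)
#1 VA=0x1C220D4F8 (r,kernel):
  L0 @0x24[7] → 0x31007  P=1,RW=1,US=1,PS=0
  L1 @0x31[17] → 0x34007  P=1,RW=1,US=1,PS=0
  L2 @0x34[13] → 0x35007  P=1,RW=1,US=1,PS=0
  → PA=0x354F8  (3 entries read)
#2 VA=0x281C0D414 (r,kernel):
  L0 @0x24[10] → 0x39007  P=1,RW=1,US=1,PS=0
  L1 @0x39[14] → 0x3D007  P=1,RW=1,US=1,PS=0
  L2 @0x3D[13] → 0x40007  P=1,RW=1,US=1,PS=0
  → PA=0x40414  (3 entries read)
#3 VA=0x20000074A (r,kernel):
  L0 @0x24[8] → 0x44007  P=1,RW=1,US=1,PS=0
  L1 @0x44[0] → 0x30000  P=0,RW=0,US=0,PS=0
  ✗ PAGE_NOT_PRESENT  [2 reads]

Entries read for #2: 3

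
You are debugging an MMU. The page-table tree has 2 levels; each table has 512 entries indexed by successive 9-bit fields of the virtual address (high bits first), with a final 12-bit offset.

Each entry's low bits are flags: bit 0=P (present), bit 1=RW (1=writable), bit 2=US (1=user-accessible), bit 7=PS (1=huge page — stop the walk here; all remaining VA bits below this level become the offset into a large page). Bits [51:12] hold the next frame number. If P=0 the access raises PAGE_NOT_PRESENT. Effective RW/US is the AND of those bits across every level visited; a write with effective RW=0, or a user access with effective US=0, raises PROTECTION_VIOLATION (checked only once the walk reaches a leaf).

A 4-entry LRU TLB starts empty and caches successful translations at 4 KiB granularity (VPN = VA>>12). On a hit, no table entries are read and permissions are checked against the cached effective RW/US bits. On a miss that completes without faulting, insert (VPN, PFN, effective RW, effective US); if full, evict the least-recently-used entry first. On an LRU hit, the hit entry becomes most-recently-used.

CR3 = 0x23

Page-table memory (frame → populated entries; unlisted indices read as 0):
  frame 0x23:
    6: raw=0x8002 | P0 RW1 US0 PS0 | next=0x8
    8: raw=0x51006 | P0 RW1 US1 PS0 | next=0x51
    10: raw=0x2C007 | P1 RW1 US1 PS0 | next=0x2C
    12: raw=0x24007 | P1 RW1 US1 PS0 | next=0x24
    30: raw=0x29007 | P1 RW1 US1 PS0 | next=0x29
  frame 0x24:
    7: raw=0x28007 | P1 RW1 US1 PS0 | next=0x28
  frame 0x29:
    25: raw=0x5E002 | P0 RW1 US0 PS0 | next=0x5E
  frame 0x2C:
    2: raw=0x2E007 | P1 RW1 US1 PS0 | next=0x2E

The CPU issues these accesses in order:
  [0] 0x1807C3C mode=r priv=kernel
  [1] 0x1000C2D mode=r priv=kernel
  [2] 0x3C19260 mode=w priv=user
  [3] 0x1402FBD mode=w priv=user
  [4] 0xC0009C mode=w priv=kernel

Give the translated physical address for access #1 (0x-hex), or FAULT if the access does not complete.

Walk each access:
#0 VA=0x1807C3C (r,kernel):
  L0: frame=0x23 idx=12 entry=0x24007 [P=1 RW=1 US=1 PS=0]
  L1: frame=0x24 idx=7 entry=0x28007 [P=1 RW=1 US=1 PS=0]
  → PA=0x28C3C  (2 entries read)
#1 VA=0x1000C2D (r,kernel):
  L0: frame=0x23 idx=8 entry=0x51006 [P=0 RW=1 US=1 PS=0]
  ⇒ fault: PAGE_NOT_PRESENT  — 1 lookups
#2 VA=0x3C19260 (w,user):
  L0: frame=0x23 idx=30 entry=0x29007 [P=1 RW=1 US=1 PS=0]
  L1: frame=0x29 idx=25 entry=0x5E002 [P=0 RW=1 US=0 PS=0]
  ⇒ fault: PAGE_NOT_PRESENT  — 2 lookups
#3 VA=0x1402FBD (w,user):
  L0: frame=0x23 idx=10 entry=0x2C007 [P=1 RW=1 US=1 PS=0]
  L1: frame=0x2C idx=2 entry=0x2E007 [P=1 RW=1 US=1 PS=0]
  → PA=0x2EFBD  (2 entries read)
#4 VA=0xC0009C (w,kernel):
  L0: frame=0x23 idx=6 entry=0x8002 [P=0 RW=1 US=0 PS=0]
  ⇒ fault: PAGE_NOT_PRESENT  — 1 lookups

Access #1 PA: FAULT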